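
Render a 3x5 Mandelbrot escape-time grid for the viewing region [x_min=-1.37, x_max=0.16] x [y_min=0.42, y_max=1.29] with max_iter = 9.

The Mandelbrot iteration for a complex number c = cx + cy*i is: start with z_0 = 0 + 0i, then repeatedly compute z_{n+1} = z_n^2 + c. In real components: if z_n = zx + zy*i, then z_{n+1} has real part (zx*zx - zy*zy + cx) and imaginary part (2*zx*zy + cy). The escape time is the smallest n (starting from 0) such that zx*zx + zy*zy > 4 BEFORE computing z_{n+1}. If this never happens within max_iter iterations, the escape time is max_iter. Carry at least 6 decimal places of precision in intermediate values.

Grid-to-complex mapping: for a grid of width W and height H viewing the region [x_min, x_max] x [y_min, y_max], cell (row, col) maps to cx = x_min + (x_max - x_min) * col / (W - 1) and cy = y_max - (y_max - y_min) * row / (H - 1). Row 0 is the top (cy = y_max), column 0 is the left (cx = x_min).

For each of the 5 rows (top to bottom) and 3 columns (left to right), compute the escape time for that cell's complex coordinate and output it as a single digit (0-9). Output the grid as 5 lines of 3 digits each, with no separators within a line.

Answer: 232
334
345
399
599

Derivation:
(row=0, col=0): c = -1.3700 + 1.2900i → escape time 2
(row=0, col=1): c = -0.6050 + 1.2900i → escape time 3
(row=0, col=2): c = 0.1600 + 1.2900i → escape time 2
(row=1, col=0): c = -1.3700 + 1.0725i → escape time 3
(row=1, col=1): c = -0.6050 + 1.0725i → escape time 3
(row=1, col=2): c = 0.1600 + 1.0725i → escape time 4
(row=2, col=0): c = -1.3700 + 0.8550i → escape time 3
(row=2, col=1): c = -0.6050 + 0.8550i → escape time 4
(row=2, col=2): c = 0.1600 + 0.8550i → escape time 5
(row=3, col=0): c = -1.3700 + 0.6375i → escape time 3
(row=3, col=1): c = -0.6050 + 0.6375i → escape time 9
(row=3, col=2): c = 0.1600 + 0.6375i → escape time 9
(row=4, col=0): c = -1.3700 + 0.4200i → escape time 5
(row=4, col=1): c = -0.6050 + 0.4200i → escape time 9
(row=4, col=2): c = 0.1600 + 0.4200i → escape time 9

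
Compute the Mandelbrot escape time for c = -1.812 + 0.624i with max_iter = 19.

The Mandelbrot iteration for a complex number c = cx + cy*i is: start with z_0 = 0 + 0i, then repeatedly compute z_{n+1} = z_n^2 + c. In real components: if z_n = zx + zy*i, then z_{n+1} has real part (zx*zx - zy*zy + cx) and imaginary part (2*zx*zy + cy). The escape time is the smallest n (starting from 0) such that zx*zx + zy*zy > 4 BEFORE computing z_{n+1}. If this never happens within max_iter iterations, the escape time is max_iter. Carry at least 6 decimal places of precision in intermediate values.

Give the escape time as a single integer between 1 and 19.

Answer: 3

Derivation:
z_0 = 0 + 0i, c = -1.8120 + 0.6240i
Iter 1: z = -1.8120 + 0.6240i, |z|^2 = 3.6727
Iter 2: z = 1.0820 + -1.6374i, |z|^2 = 3.8517
Iter 3: z = -3.3223 + -2.9192i, |z|^2 = 19.5596
Escaped at iteration 3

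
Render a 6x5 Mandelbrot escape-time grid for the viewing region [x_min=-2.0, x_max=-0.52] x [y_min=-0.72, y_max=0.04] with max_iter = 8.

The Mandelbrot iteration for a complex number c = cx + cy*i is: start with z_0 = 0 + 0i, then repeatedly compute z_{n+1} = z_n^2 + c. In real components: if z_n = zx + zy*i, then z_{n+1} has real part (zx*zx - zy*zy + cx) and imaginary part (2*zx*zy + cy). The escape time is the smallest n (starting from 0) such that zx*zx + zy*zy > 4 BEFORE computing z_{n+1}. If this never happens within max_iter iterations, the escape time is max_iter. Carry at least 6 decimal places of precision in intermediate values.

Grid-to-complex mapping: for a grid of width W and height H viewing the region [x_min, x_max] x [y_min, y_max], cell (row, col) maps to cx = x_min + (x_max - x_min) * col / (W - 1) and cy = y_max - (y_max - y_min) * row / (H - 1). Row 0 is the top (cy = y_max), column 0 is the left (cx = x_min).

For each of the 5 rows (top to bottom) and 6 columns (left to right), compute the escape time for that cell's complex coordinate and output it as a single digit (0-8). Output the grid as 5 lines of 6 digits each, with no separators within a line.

Answer: 178888
148888
145888
133568
133347

Derivation:
(row=0, col=0): c = -2.0000 + 0.0400i → escape time 1
(row=0, col=1): c = -1.7040 + 0.0400i → escape time 7
(row=0, col=2): c = -1.4080 + 0.0400i → escape time 8
(row=0, col=3): c = -1.1120 + 0.0400i → escape time 8
(row=0, col=4): c = -0.8160 + 0.0400i → escape time 8
(row=0, col=5): c = -0.5200 + 0.0400i → escape time 8
(row=1, col=0): c = -2.0000 + -0.1500i → escape time 1
(row=1, col=1): c = -1.7040 + -0.1500i → escape time 4
(row=1, col=2): c = -1.4080 + -0.1500i → escape time 8
(row=1, col=3): c = -1.1120 + -0.1500i → escape time 8
(row=1, col=4): c = -0.8160 + -0.1500i → escape time 8
(row=1, col=5): c = -0.5200 + -0.1500i → escape time 8
(row=2, col=0): c = -2.0000 + -0.3400i → escape time 1
(row=2, col=1): c = -1.7040 + -0.3400i → escape time 4
(row=2, col=2): c = -1.4080 + -0.3400i → escape time 5
(row=2, col=3): c = -1.1120 + -0.3400i → escape time 8
(row=2, col=4): c = -0.8160 + -0.3400i → escape time 8
(row=2, col=5): c = -0.5200 + -0.3400i → escape time 8
(row=3, col=0): c = -2.0000 + -0.5300i → escape time 1
(row=3, col=1): c = -1.7040 + -0.5300i → escape time 3
(row=3, col=2): c = -1.4080 + -0.5300i → escape time 3
(row=3, col=3): c = -1.1120 + -0.5300i → escape time 5
(row=3, col=4): c = -0.8160 + -0.5300i → escape time 6
(row=3, col=5): c = -0.5200 + -0.5300i → escape time 8
(row=4, col=0): c = -2.0000 + -0.7200i → escape time 1
(row=4, col=1): c = -1.7040 + -0.7200i → escape time 3
(row=4, col=2): c = -1.4080 + -0.7200i → escape time 3
(row=4, col=3): c = -1.1120 + -0.7200i → escape time 3
(row=4, col=4): c = -0.8160 + -0.7200i → escape time 4
(row=4, col=5): c = -0.5200 + -0.7200i → escape time 7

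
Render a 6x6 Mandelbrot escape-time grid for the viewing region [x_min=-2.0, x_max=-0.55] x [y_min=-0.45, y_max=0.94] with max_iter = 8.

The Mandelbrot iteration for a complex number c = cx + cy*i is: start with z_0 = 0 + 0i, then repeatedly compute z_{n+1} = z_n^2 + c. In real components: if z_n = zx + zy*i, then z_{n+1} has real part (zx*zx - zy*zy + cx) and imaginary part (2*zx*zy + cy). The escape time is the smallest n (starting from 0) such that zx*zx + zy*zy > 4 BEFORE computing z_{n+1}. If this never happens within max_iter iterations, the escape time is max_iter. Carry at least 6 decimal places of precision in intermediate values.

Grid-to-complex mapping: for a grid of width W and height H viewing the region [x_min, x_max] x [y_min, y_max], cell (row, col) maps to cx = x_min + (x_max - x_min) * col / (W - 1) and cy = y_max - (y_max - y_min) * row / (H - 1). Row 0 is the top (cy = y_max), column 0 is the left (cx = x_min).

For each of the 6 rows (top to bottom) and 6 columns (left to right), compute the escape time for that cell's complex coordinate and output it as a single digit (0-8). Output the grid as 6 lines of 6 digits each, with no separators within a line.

(row=0, col=0): c = -2.0000 + 0.9400i → escape time 1
(row=0, col=1): c = -1.7100 + 0.9400i → escape time 2
(row=0, col=2): c = -1.4200 + 0.9400i → escape time 3
(row=0, col=3): c = -1.1300 + 0.9400i → escape time 3
(row=0, col=4): c = -0.8400 + 0.9400i → escape time 3
(row=0, col=5): c = -0.5500 + 0.9400i → escape time 4
(row=1, col=0): c = -2.0000 + 0.6620i → escape time 1
(row=1, col=1): c = -1.7100 + 0.6620i → escape time 3
(row=1, col=2): c = -1.4200 + 0.6620i → escape time 3
(row=1, col=3): c = -1.1300 + 0.6620i → escape time 3
(row=1, col=4): c = -0.8400 + 0.6620i → escape time 5
(row=1, col=5): c = -0.5500 + 0.6620i → escape time 8
(row=2, col=0): c = -2.0000 + 0.3840i → escape time 1
(row=2, col=1): c = -1.7100 + 0.3840i → escape time 3
(row=2, col=2): c = -1.4200 + 0.3840i → escape time 5
(row=2, col=3): c = -1.1300 + 0.3840i → escape time 7
(row=2, col=4): c = -0.8400 + 0.3840i → escape time 7
(row=2, col=5): c = -0.5500 + 0.3840i → escape time 8
(row=3, col=0): c = -2.0000 + 0.1060i → escape time 1
(row=3, col=1): c = -1.7100 + 0.1060i → escape time 5
(row=3, col=2): c = -1.4200 + 0.1060i → escape time 8
(row=3, col=3): c = -1.1300 + 0.1060i → escape time 8
(row=3, col=4): c = -0.8400 + 0.1060i → escape time 8
(row=3, col=5): c = -0.5500 + 0.1060i → escape time 8
(row=4, col=0): c = -2.0000 + -0.1720i → escape time 1
(row=4, col=1): c = -1.7100 + -0.1720i → escape time 4
(row=4, col=2): c = -1.4200 + -0.1720i → escape time 7
(row=4, col=3): c = -1.1300 + -0.1720i → escape time 8
(row=4, col=4): c = -0.8400 + -0.1720i → escape time 8
(row=4, col=5): c = -0.5500 + -0.1720i → escape time 8
(row=5, col=0): c = -2.0000 + -0.4500i → escape time 1
(row=5, col=1): c = -1.7100 + -0.4500i → escape time 3
(row=5, col=2): c = -1.4200 + -0.4500i → escape time 4
(row=5, col=3): c = -1.1300 + -0.4500i → escape time 6
(row=5, col=4): c = -0.8400 + -0.4500i → escape time 6
(row=5, col=5): c = -0.5500 + -0.4500i → escape time 8

Answer: 123334
133358
135778
158888
147888
134668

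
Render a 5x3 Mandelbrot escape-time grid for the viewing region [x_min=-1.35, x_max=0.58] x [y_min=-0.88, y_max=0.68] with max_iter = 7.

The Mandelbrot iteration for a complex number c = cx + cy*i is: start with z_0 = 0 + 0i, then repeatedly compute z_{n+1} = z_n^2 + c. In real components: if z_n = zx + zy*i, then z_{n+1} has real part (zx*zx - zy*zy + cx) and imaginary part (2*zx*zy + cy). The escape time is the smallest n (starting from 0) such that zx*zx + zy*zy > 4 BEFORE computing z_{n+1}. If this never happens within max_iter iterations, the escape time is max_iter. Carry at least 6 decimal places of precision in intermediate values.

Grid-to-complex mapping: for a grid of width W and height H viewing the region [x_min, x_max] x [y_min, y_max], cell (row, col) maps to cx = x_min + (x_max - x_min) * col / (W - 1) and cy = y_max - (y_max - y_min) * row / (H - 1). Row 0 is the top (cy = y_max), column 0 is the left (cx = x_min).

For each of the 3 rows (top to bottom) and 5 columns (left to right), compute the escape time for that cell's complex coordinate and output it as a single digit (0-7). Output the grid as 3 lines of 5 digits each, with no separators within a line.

Answer: 34773
77774
33553

Derivation:
(row=0, col=0): c = -1.3500 + 0.6800i → escape time 3
(row=0, col=1): c = -0.8675 + 0.6800i → escape time 4
(row=0, col=2): c = -0.3850 + 0.6800i → escape time 7
(row=0, col=3): c = 0.0975 + 0.6800i → escape time 7
(row=0, col=4): c = 0.5800 + 0.6800i → escape time 3
(row=1, col=0): c = -1.3500 + -0.1000i → escape time 7
(row=1, col=1): c = -0.8675 + -0.1000i → escape time 7
(row=1, col=2): c = -0.3850 + -0.1000i → escape time 7
(row=1, col=3): c = 0.0975 + -0.1000i → escape time 7
(row=1, col=4): c = 0.5800 + -0.1000i → escape time 4
(row=2, col=0): c = -1.3500 + -0.8800i → escape time 3
(row=2, col=1): c = -0.8675 + -0.8800i → escape time 3
(row=2, col=2): c = -0.3850 + -0.8800i → escape time 5
(row=2, col=3): c = 0.0975 + -0.8800i → escape time 5
(row=2, col=4): c = 0.5800 + -0.8800i → escape time 3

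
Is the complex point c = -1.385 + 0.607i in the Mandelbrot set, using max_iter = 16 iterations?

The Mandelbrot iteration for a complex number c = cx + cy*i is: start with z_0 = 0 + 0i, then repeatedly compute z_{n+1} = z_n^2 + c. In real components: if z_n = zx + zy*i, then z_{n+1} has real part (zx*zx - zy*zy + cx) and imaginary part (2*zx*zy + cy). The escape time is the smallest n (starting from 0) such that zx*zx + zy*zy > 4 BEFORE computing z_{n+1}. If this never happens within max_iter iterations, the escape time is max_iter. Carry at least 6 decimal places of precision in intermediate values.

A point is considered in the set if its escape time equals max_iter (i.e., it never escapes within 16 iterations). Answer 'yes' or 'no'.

Answer: no

Derivation:
z_0 = 0 + 0i, c = -1.3850 + 0.6070i
Iter 1: z = -1.3850 + 0.6070i, |z|^2 = 2.2867
Iter 2: z = 0.1648 + -1.0744i, |z|^2 = 1.1815
Iter 3: z = -2.5122 + 0.2529i, |z|^2 = 6.3749
Escaped at iteration 3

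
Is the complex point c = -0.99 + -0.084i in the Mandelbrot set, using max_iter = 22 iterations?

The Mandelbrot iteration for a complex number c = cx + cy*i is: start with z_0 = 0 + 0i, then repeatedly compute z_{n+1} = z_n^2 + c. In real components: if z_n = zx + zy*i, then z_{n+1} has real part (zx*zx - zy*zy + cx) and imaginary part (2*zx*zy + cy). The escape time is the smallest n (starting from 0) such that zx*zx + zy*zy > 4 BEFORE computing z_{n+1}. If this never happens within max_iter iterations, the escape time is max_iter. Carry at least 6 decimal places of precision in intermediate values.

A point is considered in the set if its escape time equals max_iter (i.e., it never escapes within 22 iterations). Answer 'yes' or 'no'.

z_0 = 0 + 0i, c = -0.9900 + -0.0840i
Iter 1: z = -0.9900 + -0.0840i, |z|^2 = 0.9872
Iter 2: z = -0.0170 + 0.0823i, |z|^2 = 0.0071
Iter 3: z = -0.9965 + -0.0868i, |z|^2 = 1.0005
Iter 4: z = -0.0045 + 0.0890i, |z|^2 = 0.0079
Iter 5: z = -0.9979 + -0.0848i, |z|^2 = 1.0030
Iter 6: z = -0.0014 + 0.0853i, |z|^2 = 0.0073
Iter 7: z = -0.9973 + -0.0842i, |z|^2 = 1.0016
Iter 8: z = -0.0026 + 0.0840i, |z|^2 = 0.0071
Iter 9: z = -0.9971 + -0.0844i, |z|^2 = 1.0012
Iter 10: z = -0.0030 + 0.0844i, |z|^2 = 0.0071
Iter 11: z = -0.9971 + -0.0845i, |z|^2 = 1.0014
Iter 12: z = -0.0029 + 0.0845i, |z|^2 = 0.0072
Iter 13: z = -0.9971 + -0.0845i, |z|^2 = 1.0014
Iter 14: z = -0.0029 + 0.0845i, |z|^2 = 0.0071
Iter 15: z = -0.9971 + -0.0845i, |z|^2 = 1.0014
Iter 16: z = -0.0029 + 0.0845i, |z|^2 = 0.0071
Iter 17: z = -0.9971 + -0.0845i, |z|^2 = 1.0014
Iter 18: z = -0.0029 + 0.0845i, |z|^2 = 0.0071
Iter 19: z = -0.9971 + -0.0845i, |z|^2 = 1.0014
Iter 20: z = -0.0029 + 0.0845i, |z|^2 = 0.0071
Iter 21: z = -0.9971 + -0.0845i, |z|^2 = 1.0014
Did not escape in 22 iterations → in set

Answer: yes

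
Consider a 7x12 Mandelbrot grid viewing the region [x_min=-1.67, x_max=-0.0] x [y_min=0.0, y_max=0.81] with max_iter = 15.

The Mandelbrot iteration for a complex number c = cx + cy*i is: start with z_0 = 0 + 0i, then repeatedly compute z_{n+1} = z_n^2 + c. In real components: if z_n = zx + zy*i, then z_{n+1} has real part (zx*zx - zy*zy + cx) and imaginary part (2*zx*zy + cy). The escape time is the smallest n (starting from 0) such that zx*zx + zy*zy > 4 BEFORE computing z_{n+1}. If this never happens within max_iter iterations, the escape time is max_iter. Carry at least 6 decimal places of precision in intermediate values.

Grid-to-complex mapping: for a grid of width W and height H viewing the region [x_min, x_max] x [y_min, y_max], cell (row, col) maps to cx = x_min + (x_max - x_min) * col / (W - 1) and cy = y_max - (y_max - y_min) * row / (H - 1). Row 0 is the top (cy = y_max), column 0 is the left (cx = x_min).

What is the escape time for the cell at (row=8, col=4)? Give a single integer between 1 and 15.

Answer: 15

Derivation:
z_0 = 0 + 0i, c = -0.5567 + 0.2209i
Iter 1: z = -0.5567 + 0.2209i, |z|^2 = 0.3587
Iter 2: z = -0.2956 + -0.0250i, |z|^2 = 0.0880
Iter 3: z = -0.4699 + 0.2357i, |z|^2 = 0.2764
Iter 4: z = -0.3914 + -0.0006i, |z|^2 = 0.1532
Iter 5: z = -0.4035 + 0.2214i, |z|^2 = 0.2118
Iter 6: z = -0.4429 + 0.0423i, |z|^2 = 0.1979
Iter 7: z = -0.3623 + 0.1835i, |z|^2 = 0.1649
Iter 8: z = -0.4591 + 0.0880i, |z|^2 = 0.2185
Iter 9: z = -0.3537 + 0.1401i, |z|^2 = 0.1447
Iter 10: z = -0.4512 + 0.1218i, |z|^2 = 0.2184
Iter 11: z = -0.3679 + 0.1110i, |z|^2 = 0.1477
Iter 12: z = -0.4337 + 0.1392i, |z|^2 = 0.2074
Iter 13: z = -0.3880 + 0.1002i, |z|^2 = 0.1606
Iter 14: z = -0.4162 + 0.1432i, |z|^2 = 0.1937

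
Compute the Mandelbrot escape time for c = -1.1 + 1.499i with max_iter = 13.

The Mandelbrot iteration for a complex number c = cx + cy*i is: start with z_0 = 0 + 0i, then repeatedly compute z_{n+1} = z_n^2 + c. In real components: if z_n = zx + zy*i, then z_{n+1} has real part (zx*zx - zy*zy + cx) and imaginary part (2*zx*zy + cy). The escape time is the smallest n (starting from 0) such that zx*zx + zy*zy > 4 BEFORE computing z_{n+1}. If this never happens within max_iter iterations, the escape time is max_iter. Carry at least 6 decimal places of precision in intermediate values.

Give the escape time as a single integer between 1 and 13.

z_0 = 0 + 0i, c = -1.1000 + 1.4990i
Iter 1: z = -1.1000 + 1.4990i, |z|^2 = 3.4570
Iter 2: z = -2.1370 + -1.7988i, |z|^2 = 7.8025
Escaped at iteration 2

Answer: 2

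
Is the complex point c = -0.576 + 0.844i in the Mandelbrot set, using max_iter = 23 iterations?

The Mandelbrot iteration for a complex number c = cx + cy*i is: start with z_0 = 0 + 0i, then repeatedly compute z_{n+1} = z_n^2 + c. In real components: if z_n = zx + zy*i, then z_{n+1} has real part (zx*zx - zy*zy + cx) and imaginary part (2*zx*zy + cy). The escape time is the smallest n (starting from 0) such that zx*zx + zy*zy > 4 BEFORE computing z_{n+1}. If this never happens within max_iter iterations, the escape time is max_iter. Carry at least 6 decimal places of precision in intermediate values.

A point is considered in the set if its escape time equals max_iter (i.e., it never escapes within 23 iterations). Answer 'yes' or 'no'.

Answer: no

Derivation:
z_0 = 0 + 0i, c = -0.5760 + 0.8440i
Iter 1: z = -0.5760 + 0.8440i, |z|^2 = 1.0441
Iter 2: z = -0.9566 + -0.1283i, |z|^2 = 0.9315
Iter 3: z = 0.3225 + 1.0894i, |z|^2 = 1.2909
Iter 4: z = -1.6588 + 1.5468i, |z|^2 = 5.1442
Escaped at iteration 4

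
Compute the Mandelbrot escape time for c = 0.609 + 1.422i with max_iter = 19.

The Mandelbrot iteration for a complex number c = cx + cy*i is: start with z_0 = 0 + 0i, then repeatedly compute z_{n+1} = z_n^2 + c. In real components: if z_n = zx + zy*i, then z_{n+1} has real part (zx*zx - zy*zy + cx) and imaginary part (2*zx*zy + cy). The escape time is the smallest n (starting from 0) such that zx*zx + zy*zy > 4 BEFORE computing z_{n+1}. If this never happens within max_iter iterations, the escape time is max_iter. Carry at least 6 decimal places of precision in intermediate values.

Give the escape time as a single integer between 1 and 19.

z_0 = 0 + 0i, c = 0.6090 + 1.4220i
Iter 1: z = 0.6090 + 1.4220i, |z|^2 = 2.3930
Iter 2: z = -1.0422 + 3.1540i, |z|^2 = 11.0339
Escaped at iteration 2

Answer: 2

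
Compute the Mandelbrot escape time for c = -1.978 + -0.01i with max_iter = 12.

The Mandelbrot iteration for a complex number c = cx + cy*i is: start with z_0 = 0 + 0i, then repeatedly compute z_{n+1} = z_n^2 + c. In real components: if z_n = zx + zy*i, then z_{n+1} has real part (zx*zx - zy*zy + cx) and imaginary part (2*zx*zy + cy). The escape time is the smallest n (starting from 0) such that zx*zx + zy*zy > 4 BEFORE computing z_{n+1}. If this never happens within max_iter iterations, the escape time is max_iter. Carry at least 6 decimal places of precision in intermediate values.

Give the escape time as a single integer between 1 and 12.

z_0 = 0 + 0i, c = -1.9780 + -0.0100i
Iter 1: z = -1.9780 + -0.0100i, |z|^2 = 3.9126
Iter 2: z = 1.9344 + 0.0296i, |z|^2 = 3.7427
Iter 3: z = 1.7630 + 0.1044i, |z|^2 = 3.1189
Iter 4: z = 1.1192 + 0.3580i, |z|^2 = 1.3807
Iter 5: z = -0.8536 + 0.7913i, |z|^2 = 1.3547
Iter 6: z = -1.8754 + -1.3608i, |z|^2 = 5.3691
Escaped at iteration 6

Answer: 6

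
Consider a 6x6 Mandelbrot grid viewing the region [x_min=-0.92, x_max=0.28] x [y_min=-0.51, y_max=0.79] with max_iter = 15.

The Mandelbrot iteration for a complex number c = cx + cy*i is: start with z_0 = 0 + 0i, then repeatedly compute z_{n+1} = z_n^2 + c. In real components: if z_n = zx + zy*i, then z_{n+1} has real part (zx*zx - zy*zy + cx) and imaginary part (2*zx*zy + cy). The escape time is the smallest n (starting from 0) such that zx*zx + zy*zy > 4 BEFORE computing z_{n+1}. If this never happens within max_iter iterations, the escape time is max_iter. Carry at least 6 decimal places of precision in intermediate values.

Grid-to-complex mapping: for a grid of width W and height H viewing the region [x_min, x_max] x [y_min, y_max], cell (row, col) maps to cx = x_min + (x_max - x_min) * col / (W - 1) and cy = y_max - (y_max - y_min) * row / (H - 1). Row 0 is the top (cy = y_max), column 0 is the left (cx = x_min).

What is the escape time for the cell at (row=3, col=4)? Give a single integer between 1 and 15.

Answer: 15

Derivation:
z_0 = 0 + 0i, c = 0.0400 + 0.0100i
Iter 1: z = 0.0400 + 0.0100i, |z|^2 = 0.0017
Iter 2: z = 0.0415 + 0.0108i, |z|^2 = 0.0018
Iter 3: z = 0.0416 + 0.0109i, |z|^2 = 0.0018
Iter 4: z = 0.0416 + 0.0109i, |z|^2 = 0.0019
Iter 5: z = 0.0416 + 0.0109i, |z|^2 = 0.0019
Iter 6: z = 0.0416 + 0.0109i, |z|^2 = 0.0019
Iter 7: z = 0.0416 + 0.0109i, |z|^2 = 0.0019
Iter 8: z = 0.0416 + 0.0109i, |z|^2 = 0.0019
Iter 9: z = 0.0416 + 0.0109i, |z|^2 = 0.0019
Iter 10: z = 0.0416 + 0.0109i, |z|^2 = 0.0019
Iter 11: z = 0.0416 + 0.0109i, |z|^2 = 0.0019
Iter 12: z = 0.0416 + 0.0109i, |z|^2 = 0.0019
Iter 13: z = 0.0416 + 0.0109i, |z|^2 = 0.0019
Iter 14: z = 0.0416 + 0.0109i, |z|^2 = 0.0019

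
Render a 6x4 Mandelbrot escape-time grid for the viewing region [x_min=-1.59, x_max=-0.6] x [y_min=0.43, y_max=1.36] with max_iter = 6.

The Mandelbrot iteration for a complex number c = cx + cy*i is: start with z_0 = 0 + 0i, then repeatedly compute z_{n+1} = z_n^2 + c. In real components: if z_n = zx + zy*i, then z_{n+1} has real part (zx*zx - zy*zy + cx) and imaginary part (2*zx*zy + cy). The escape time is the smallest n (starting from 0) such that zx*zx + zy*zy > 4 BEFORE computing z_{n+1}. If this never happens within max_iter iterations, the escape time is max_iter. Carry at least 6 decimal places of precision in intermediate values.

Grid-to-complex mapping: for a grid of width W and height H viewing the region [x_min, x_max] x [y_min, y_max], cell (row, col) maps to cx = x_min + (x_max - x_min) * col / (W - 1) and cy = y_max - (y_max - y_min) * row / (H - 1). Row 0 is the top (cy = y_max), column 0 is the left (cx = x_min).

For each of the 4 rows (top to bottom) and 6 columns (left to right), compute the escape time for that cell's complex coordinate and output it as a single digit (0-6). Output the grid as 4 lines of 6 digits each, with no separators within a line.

Answer: 122222
233334
333446
346666

Derivation:
(row=0, col=0): c = -1.5900 + 1.3600i → escape time 1
(row=0, col=1): c = -1.3920 + 1.3600i → escape time 2
(row=0, col=2): c = -1.1940 + 1.3600i → escape time 2
(row=0, col=3): c = -0.9960 + 1.3600i → escape time 2
(row=0, col=4): c = -0.7980 + 1.3600i → escape time 2
(row=0, col=5): c = -0.6000 + 1.3600i → escape time 2
(row=1, col=0): c = -1.5900 + 1.0500i → escape time 2
(row=1, col=1): c = -1.3920 + 1.0500i → escape time 3
(row=1, col=2): c = -1.1940 + 1.0500i → escape time 3
(row=1, col=3): c = -0.9960 + 1.0500i → escape time 3
(row=1, col=4): c = -0.7980 + 1.0500i → escape time 3
(row=1, col=5): c = -0.6000 + 1.0500i → escape time 4
(row=2, col=0): c = -1.5900 + 0.7400i → escape time 3
(row=2, col=1): c = -1.3920 + 0.7400i → escape time 3
(row=2, col=2): c = -1.1940 + 0.7400i → escape time 3
(row=2, col=3): c = -0.9960 + 0.7400i → escape time 4
(row=2, col=4): c = -0.7980 + 0.7400i → escape time 4
(row=2, col=5): c = -0.6000 + 0.7400i → escape time 6
(row=3, col=0): c = -1.5900 + 0.4300i → escape time 3
(row=3, col=1): c = -1.3920 + 0.4300i → escape time 4
(row=3, col=2): c = -1.1940 + 0.4300i → escape time 6
(row=3, col=3): c = -0.9960 + 0.4300i → escape time 6
(row=3, col=4): c = -0.7980 + 0.4300i → escape time 6
(row=3, col=5): c = -0.6000 + 0.4300i → escape time 6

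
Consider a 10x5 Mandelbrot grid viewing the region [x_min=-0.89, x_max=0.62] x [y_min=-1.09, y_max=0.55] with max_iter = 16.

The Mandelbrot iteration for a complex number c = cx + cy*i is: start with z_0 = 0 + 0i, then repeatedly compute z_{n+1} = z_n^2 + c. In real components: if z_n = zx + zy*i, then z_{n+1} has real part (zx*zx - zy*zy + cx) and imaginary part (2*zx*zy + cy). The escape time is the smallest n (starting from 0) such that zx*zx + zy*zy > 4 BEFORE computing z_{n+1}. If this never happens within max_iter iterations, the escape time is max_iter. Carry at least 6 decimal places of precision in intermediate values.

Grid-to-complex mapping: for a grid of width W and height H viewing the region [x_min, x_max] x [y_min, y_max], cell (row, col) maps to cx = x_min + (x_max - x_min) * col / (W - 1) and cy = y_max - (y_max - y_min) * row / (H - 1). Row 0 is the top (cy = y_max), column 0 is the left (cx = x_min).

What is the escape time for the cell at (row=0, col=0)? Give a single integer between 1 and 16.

Answer: 5

Derivation:
z_0 = 0 + 0i, c = -0.8900 + 0.5500i
Iter 1: z = -0.8900 + 0.5500i, |z|^2 = 1.0946
Iter 2: z = -0.4004 + -0.4290i, |z|^2 = 0.3444
Iter 3: z = -0.9137 + 0.8935i, |z|^2 = 1.6333
Iter 4: z = -0.8535 + -1.0829i, |z|^2 = 1.9012
Iter 5: z = -1.3341 + 2.3986i, |z|^2 = 7.5331
Escaped at iteration 5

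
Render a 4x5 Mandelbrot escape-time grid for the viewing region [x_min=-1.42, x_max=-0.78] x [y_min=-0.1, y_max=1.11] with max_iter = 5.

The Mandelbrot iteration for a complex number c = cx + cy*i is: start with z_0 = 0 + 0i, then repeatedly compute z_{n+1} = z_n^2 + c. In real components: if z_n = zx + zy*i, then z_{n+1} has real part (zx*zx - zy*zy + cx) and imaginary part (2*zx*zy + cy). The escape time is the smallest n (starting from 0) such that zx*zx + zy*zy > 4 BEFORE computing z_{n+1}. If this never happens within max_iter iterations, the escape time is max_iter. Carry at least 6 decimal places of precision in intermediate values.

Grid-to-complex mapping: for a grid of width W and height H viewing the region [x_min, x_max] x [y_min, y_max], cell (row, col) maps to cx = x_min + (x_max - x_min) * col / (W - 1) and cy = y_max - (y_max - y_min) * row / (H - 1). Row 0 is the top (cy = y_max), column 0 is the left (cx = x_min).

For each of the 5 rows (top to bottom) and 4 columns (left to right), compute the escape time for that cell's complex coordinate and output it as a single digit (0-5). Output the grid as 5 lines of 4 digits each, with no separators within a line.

(row=0, col=0): c = -1.4200 + 1.1100i → escape time 2
(row=0, col=1): c = -1.2067 + 1.1100i → escape time 3
(row=0, col=2): c = -0.9933 + 1.1100i → escape time 3
(row=0, col=3): c = -0.7800 + 1.1100i → escape time 3
(row=1, col=0): c = -1.4200 + 0.8075i → escape time 3
(row=1, col=1): c = -1.2067 + 0.8075i → escape time 3
(row=1, col=2): c = -0.9933 + 0.8075i → escape time 3
(row=1, col=3): c = -0.7800 + 0.8075i → escape time 4
(row=2, col=0): c = -1.4200 + 0.5050i → escape time 3
(row=2, col=1): c = -1.2067 + 0.5050i → escape time 5
(row=2, col=2): c = -0.9933 + 0.5050i → escape time 5
(row=2, col=3): c = -0.7800 + 0.5050i → escape time 5
(row=3, col=0): c = -1.4200 + 0.2025i → escape time 5
(row=3, col=1): c = -1.2067 + 0.2025i → escape time 5
(row=3, col=2): c = -0.9933 + 0.2025i → escape time 5
(row=3, col=3): c = -0.7800 + 0.2025i → escape time 5
(row=4, col=0): c = -1.4200 + -0.1000i → escape time 5
(row=4, col=1): c = -1.2067 + -0.1000i → escape time 5
(row=4, col=2): c = -0.9933 + -0.1000i → escape time 5
(row=4, col=3): c = -0.7800 + -0.1000i → escape time 5

Answer: 2333
3334
3555
5555
5555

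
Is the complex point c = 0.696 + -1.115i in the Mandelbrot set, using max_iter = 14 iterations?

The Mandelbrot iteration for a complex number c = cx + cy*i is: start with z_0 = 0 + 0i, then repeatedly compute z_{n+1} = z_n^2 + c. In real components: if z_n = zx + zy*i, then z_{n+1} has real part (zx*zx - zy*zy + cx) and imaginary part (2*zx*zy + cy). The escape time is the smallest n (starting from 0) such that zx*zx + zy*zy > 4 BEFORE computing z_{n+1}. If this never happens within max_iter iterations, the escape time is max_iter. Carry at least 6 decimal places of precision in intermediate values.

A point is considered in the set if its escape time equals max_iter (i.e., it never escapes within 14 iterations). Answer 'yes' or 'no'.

z_0 = 0 + 0i, c = 0.6960 + -1.1150i
Iter 1: z = 0.6960 + -1.1150i, |z|^2 = 1.7276
Iter 2: z = -0.0628 + -2.6671i, |z|^2 = 7.1173
Escaped at iteration 2

Answer: no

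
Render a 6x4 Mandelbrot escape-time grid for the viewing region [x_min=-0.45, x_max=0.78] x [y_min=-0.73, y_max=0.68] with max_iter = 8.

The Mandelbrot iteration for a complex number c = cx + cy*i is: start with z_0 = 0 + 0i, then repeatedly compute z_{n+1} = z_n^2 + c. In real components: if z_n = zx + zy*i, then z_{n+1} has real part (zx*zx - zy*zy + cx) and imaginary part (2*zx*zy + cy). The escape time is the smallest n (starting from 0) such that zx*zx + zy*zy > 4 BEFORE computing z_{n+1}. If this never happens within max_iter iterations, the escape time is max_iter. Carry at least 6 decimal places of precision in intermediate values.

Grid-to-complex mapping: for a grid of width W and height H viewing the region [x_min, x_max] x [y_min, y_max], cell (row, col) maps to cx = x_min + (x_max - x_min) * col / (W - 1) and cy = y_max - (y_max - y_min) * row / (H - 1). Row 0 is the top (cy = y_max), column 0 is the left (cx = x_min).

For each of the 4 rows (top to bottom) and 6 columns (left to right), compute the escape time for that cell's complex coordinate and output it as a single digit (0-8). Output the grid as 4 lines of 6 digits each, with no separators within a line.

Answer: 888733
888853
888853
788632

Derivation:
(row=0, col=0): c = -0.4500 + 0.6800i → escape time 8
(row=0, col=1): c = -0.2040 + 0.6800i → escape time 8
(row=0, col=2): c = 0.0420 + 0.6800i → escape time 8
(row=0, col=3): c = 0.2880 + 0.6800i → escape time 7
(row=0, col=4): c = 0.5340 + 0.6800i → escape time 3
(row=0, col=5): c = 0.7800 + 0.6800i → escape time 3
(row=1, col=0): c = -0.4500 + 0.2100i → escape time 8
(row=1, col=1): c = -0.2040 + 0.2100i → escape time 8
(row=1, col=2): c = 0.0420 + 0.2100i → escape time 8
(row=1, col=3): c = 0.2880 + 0.2100i → escape time 8
(row=1, col=4): c = 0.5340 + 0.2100i → escape time 5
(row=1, col=5): c = 0.7800 + 0.2100i → escape time 3
(row=2, col=0): c = -0.4500 + -0.2600i → escape time 8
(row=2, col=1): c = -0.2040 + -0.2600i → escape time 8
(row=2, col=2): c = 0.0420 + -0.2600i → escape time 8
(row=2, col=3): c = 0.2880 + -0.2600i → escape time 8
(row=2, col=4): c = 0.5340 + -0.2600i → escape time 5
(row=2, col=5): c = 0.7800 + -0.2600i → escape time 3
(row=3, col=0): c = -0.4500 + -0.7300i → escape time 7
(row=3, col=1): c = -0.2040 + -0.7300i → escape time 8
(row=3, col=2): c = 0.0420 + -0.7300i → escape time 8
(row=3, col=3): c = 0.2880 + -0.7300i → escape time 6
(row=3, col=4): c = 0.5340 + -0.7300i → escape time 3
(row=3, col=5): c = 0.7800 + -0.7300i → escape time 2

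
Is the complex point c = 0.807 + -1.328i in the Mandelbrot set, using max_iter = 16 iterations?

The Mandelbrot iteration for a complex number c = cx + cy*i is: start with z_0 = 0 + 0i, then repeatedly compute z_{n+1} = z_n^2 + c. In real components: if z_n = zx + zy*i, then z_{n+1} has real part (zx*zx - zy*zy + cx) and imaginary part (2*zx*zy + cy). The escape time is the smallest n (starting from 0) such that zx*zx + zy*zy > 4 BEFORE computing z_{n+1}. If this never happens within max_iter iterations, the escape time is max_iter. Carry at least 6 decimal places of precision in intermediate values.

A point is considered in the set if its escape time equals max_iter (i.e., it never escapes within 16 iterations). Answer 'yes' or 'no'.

z_0 = 0 + 0i, c = 0.8070 + -1.3280i
Iter 1: z = 0.8070 + -1.3280i, |z|^2 = 2.4148
Iter 2: z = -0.3053 + -3.4714i, |z|^2 = 12.1438
Escaped at iteration 2

Answer: no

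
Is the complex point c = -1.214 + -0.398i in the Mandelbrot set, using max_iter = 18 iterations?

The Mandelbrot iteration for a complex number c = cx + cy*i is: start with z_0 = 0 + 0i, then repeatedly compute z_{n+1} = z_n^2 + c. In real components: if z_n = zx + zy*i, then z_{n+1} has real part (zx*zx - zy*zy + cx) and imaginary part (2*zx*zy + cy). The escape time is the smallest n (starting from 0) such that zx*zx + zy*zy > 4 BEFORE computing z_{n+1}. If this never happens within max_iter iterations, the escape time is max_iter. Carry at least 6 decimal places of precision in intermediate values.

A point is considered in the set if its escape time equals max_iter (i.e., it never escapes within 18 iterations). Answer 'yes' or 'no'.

Answer: no

Derivation:
z_0 = 0 + 0i, c = -1.2140 + -0.3980i
Iter 1: z = -1.2140 + -0.3980i, |z|^2 = 1.6322
Iter 2: z = 0.1014 + 0.5683i, |z|^2 = 0.3333
Iter 3: z = -1.5267 + -0.2827i, |z|^2 = 2.4109
Iter 4: z = 1.0370 + 0.4654i, |z|^2 = 1.2919
Iter 5: z = -0.3553 + 0.5671i, |z|^2 = 0.4479
Iter 6: z = -1.4094 + -0.8010i, |z|^2 = 2.6281
Iter 7: z = 0.1310 + 1.8598i, |z|^2 = 3.4761
Iter 8: z = -4.6557 + 0.0892i, |z|^2 = 21.6839
Escaped at iteration 8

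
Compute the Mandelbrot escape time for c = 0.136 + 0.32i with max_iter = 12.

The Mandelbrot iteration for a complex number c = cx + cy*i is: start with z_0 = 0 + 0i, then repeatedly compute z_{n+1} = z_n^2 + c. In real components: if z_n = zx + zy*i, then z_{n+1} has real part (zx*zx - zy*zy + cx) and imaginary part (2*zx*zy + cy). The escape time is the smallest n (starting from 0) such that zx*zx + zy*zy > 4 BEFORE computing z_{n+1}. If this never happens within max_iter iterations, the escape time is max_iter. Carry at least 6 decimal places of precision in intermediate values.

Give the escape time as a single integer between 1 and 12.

Answer: 12

Derivation:
z_0 = 0 + 0i, c = 0.1360 + 0.3200i
Iter 1: z = 0.1360 + 0.3200i, |z|^2 = 0.1209
Iter 2: z = 0.0521 + 0.4070i, |z|^2 = 0.1684
Iter 3: z = -0.0270 + 0.3624i, |z|^2 = 0.1321
Iter 4: z = 0.0054 + 0.3005i, |z|^2 = 0.0903
Iter 5: z = 0.0458 + 0.3232i, |z|^2 = 0.1066
Iter 6: z = 0.0336 + 0.3496i, |z|^2 = 0.1233
Iter 7: z = 0.0149 + 0.3435i, |z|^2 = 0.1182
Iter 8: z = 0.0182 + 0.3303i, |z|^2 = 0.1094
Iter 9: z = 0.0273 + 0.3320i, |z|^2 = 0.1110
Iter 10: z = 0.0265 + 0.3381i, |z|^2 = 0.1150
Iter 11: z = 0.0224 + 0.3379i, |z|^2 = 0.1147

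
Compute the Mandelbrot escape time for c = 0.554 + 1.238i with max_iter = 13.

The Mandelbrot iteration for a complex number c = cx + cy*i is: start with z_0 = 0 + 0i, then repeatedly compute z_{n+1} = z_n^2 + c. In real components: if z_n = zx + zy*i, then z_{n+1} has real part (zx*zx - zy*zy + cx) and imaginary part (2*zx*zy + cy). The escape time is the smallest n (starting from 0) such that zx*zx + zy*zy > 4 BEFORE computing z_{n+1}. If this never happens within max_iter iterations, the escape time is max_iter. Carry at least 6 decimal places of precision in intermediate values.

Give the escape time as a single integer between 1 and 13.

z_0 = 0 + 0i, c = 0.5540 + 1.2380i
Iter 1: z = 0.5540 + 1.2380i, |z|^2 = 1.8396
Iter 2: z = -0.6717 + 2.6097i, |z|^2 = 7.2618
Escaped at iteration 2

Answer: 2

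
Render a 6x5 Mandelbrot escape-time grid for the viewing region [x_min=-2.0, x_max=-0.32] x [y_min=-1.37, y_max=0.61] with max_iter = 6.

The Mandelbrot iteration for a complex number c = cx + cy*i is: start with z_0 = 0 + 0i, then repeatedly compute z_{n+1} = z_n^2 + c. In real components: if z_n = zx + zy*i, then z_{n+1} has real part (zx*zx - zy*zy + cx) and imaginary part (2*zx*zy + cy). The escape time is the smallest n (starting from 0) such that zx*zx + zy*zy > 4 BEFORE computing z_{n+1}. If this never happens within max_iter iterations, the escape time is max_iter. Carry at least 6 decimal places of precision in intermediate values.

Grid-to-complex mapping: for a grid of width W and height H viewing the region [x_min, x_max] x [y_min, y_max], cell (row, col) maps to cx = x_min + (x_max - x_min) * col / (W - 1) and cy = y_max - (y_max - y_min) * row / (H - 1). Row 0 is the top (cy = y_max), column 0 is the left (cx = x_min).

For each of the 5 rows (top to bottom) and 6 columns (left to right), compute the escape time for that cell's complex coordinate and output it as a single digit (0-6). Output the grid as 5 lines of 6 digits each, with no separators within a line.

Answer: 133466
166666
136666
123346
112222

Derivation:
(row=0, col=0): c = -2.0000 + 0.6100i → escape time 1
(row=0, col=1): c = -1.6640 + 0.6100i → escape time 3
(row=0, col=2): c = -1.3280 + 0.6100i → escape time 3
(row=0, col=3): c = -0.9920 + 0.6100i → escape time 4
(row=0, col=4): c = -0.6560 + 0.6100i → escape time 6
(row=0, col=5): c = -0.3200 + 0.6100i → escape time 6
(row=1, col=0): c = -2.0000 + 0.1150i → escape time 1
(row=1, col=1): c = -1.6640 + 0.1150i → escape time 6
(row=1, col=2): c = -1.3280 + 0.1150i → escape time 6
(row=1, col=3): c = -0.9920 + 0.1150i → escape time 6
(row=1, col=4): c = -0.6560 + 0.1150i → escape time 6
(row=1, col=5): c = -0.3200 + 0.1150i → escape time 6
(row=2, col=0): c = -2.0000 + -0.3800i → escape time 1
(row=2, col=1): c = -1.6640 + -0.3800i → escape time 3
(row=2, col=2): c = -1.3280 + -0.3800i → escape time 6
(row=2, col=3): c = -0.9920 + -0.3800i → escape time 6
(row=2, col=4): c = -0.6560 + -0.3800i → escape time 6
(row=2, col=5): c = -0.3200 + -0.3800i → escape time 6
(row=3, col=0): c = -2.0000 + -0.8750i → escape time 1
(row=3, col=1): c = -1.6640 + -0.8750i → escape time 2
(row=3, col=2): c = -1.3280 + -0.8750i → escape time 3
(row=3, col=3): c = -0.9920 + -0.8750i → escape time 3
(row=3, col=4): c = -0.6560 + -0.8750i → escape time 4
(row=3, col=5): c = -0.3200 + -0.8750i → escape time 6
(row=4, col=0): c = -2.0000 + -1.3700i → escape time 1
(row=4, col=1): c = -1.6640 + -1.3700i → escape time 1
(row=4, col=2): c = -1.3280 + -1.3700i → escape time 2
(row=4, col=3): c = -0.9920 + -1.3700i → escape time 2
(row=4, col=4): c = -0.6560 + -1.3700i → escape time 2
(row=4, col=5): c = -0.3200 + -1.3700i → escape time 2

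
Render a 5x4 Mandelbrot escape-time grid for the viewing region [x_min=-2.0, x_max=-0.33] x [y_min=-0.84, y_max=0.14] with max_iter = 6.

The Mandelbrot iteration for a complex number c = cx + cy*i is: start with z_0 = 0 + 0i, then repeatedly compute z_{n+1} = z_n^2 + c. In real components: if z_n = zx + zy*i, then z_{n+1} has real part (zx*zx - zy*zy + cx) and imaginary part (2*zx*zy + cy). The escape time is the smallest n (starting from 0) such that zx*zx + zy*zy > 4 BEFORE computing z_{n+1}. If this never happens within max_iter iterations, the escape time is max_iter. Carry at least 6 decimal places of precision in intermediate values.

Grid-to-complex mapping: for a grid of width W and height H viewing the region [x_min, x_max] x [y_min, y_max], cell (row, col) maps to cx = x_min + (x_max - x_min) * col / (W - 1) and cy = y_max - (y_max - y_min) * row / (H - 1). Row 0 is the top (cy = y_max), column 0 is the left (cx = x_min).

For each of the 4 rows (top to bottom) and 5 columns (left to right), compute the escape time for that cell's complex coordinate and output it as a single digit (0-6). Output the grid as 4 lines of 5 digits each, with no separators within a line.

(row=0, col=0): c = -2.0000 + 0.1400i → escape time 1
(row=0, col=1): c = -1.5825 + 0.1400i → escape time 5
(row=0, col=2): c = -1.1650 + 0.1400i → escape time 6
(row=0, col=3): c = -0.7475 + 0.1400i → escape time 6
(row=0, col=4): c = -0.3300 + 0.1400i → escape time 6
(row=1, col=0): c = -2.0000 + -0.1867i → escape time 1
(row=1, col=1): c = -1.5825 + -0.1867i → escape time 5
(row=1, col=2): c = -1.1650 + -0.1867i → escape time 6
(row=1, col=3): c = -0.7475 + -0.1867i → escape time 6
(row=1, col=4): c = -0.3300 + -0.1867i → escape time 6
(row=2, col=0): c = -2.0000 + -0.5133i → escape time 1
(row=2, col=1): c = -1.5825 + -0.5133i → escape time 3
(row=2, col=2): c = -1.1650 + -0.5133i → escape time 5
(row=2, col=3): c = -0.7475 + -0.5133i → escape time 6
(row=2, col=4): c = -0.3300 + -0.5133i → escape time 6
(row=3, col=0): c = -2.0000 + -0.8400i → escape time 1
(row=3, col=1): c = -1.5825 + -0.8400i → escape time 3
(row=3, col=2): c = -1.1650 + -0.8400i → escape time 3
(row=3, col=3): c = -0.7475 + -0.8400i → escape time 4
(row=3, col=4): c = -0.3300 + -0.8400i → escape time 6

Answer: 15666
15666
13566
13346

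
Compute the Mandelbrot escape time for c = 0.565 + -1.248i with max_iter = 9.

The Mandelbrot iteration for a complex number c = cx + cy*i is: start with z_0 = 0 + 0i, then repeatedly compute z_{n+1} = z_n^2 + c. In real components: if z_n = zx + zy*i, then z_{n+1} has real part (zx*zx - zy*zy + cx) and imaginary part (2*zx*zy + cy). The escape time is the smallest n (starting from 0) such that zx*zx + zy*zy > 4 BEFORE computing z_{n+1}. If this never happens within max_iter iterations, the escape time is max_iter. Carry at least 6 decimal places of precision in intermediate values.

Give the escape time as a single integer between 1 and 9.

Answer: 2

Derivation:
z_0 = 0 + 0i, c = 0.5650 + -1.2480i
Iter 1: z = 0.5650 + -1.2480i, |z|^2 = 1.8767
Iter 2: z = -0.6733 + -2.6582i, |z|^2 = 7.5195
Escaped at iteration 2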